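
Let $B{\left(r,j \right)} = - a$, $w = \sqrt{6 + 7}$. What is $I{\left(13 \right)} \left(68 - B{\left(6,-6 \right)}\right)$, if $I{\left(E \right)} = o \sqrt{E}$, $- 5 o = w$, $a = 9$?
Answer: $- \frac{1001}{5} \approx -200.2$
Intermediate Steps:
$w = \sqrt{13} \approx 3.6056$
$B{\left(r,j \right)} = -9$ ($B{\left(r,j \right)} = \left(-1\right) 9 = -9$)
$o = - \frac{\sqrt{13}}{5} \approx -0.72111$
$I{\left(E \right)} = - \frac{\sqrt{13} \sqrt{E}}{5}$ ($I{\left(E \right)} = - \frac{\sqrt{13}}{5} \sqrt{E} = - \frac{\sqrt{13} \sqrt{E}}{5}$)
$I{\left(13 \right)} \left(68 - B{\left(6,-6 \right)}\right) = - \frac{\sqrt{13} \sqrt{13}}{5} \left(68 - -9\right) = - \frac{13 \left(68 + 9\right)}{5} = \left(- \frac{13}{5}\right) 77 = - \frac{1001}{5}$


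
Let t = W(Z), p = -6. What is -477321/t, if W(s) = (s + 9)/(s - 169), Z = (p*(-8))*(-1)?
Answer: -2655863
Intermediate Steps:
Z = -48 (Z = -6*(-8)*(-1) = 48*(-1) = -48)
W(s) = (9 + s)/(-169 + s)
t = 39/217 (t = (9 - 48)/(-169 - 48) = -39/(-217) = -1/217*(-39) = 39/217 ≈ 0.17972)
-477321/t = -477321/39/217 = -477321*217/39 = -2655863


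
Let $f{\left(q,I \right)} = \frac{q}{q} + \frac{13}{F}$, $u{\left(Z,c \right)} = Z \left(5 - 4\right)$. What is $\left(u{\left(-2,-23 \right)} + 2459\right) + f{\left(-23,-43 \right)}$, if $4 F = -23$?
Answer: $\frac{56482}{23} \approx 2455.7$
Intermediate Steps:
$F = - \frac{23}{4}$ ($F = \frac{1}{4} \left(-23\right) = - \frac{23}{4} \approx -5.75$)
$u{\left(Z,c \right)} = Z$ ($u{\left(Z,c \right)} = Z 1 = Z$)
$f{\left(q,I \right)} = - \frac{29}{23}$ ($f{\left(q,I \right)} = \frac{q}{q} + \frac{13}{- \frac{23}{4}} = 1 + 13 \left(- \frac{4}{23}\right) = 1 - \frac{52}{23} = - \frac{29}{23}$)
$\left(u{\left(-2,-23 \right)} + 2459\right) + f{\left(-23,-43 \right)} = \left(-2 + 2459\right) - \frac{29}{23} = 2457 - \frac{29}{23} = \frac{56482}{23}$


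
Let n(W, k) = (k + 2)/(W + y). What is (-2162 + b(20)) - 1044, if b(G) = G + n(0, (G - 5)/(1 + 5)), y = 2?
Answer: -12735/4 ≈ -3183.8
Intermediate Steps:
n(W, k) = (2 + k)/(2 + W) (n(W, k) = (k + 2)/(W + 2) = (2 + k)/(2 + W))
b(G) = 7/12 + 13*G/12 (b(G) = G + (2 + (G - 5)/(1 + 5))/(2 + 0) = G + (2 + (-5 + G)/6)/2 = G + (2 + (-5 + G)*(⅙))/2 = G + (2 + (-⅚ + G/6))/2 = G + (7/6 + G/6)/2 = G + (7/12 + G/12) = 7/12 + 13*G/12)
(-2162 + b(20)) - 1044 = (-2162 + (7/12 + (13/12)*20)) - 1044 = (-2162 + (7/12 + 65/3)) - 1044 = (-2162 + 89/4) - 1044 = -8559/4 - 1044 = -12735/4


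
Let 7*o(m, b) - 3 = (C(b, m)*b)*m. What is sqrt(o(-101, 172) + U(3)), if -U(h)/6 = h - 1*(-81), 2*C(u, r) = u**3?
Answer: I*sqrt(309387839971)/7 ≈ 79461.0*I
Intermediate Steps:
C(u, r) = u**3/2
o(m, b) = 3/7 + m*b**4/14 (o(m, b) = 3/7 + (((b**3/2)*b)*m)/7 = 3/7 + ((b**4/2)*m)/7 = 3/7 + (m*b**4/2)/7 = 3/7 + m*b**4/14)
U(h) = -486 - 6*h (U(h) = -6*(h - 1*(-81)) = -6*(h + 81) = -6*(81 + h) = -486 - 6*h)
sqrt(o(-101, 172) + U(3)) = sqrt((3/7 + (1/14)*(-101)*172**4) + (-486 - 6*3)) = sqrt((3/7 + (1/14)*(-101)*875213056) + (-486 - 18)) = sqrt((3/7 - 44198259328/7) - 504) = sqrt(-44198259325/7 - 504) = sqrt(-44198262853/7) = I*sqrt(309387839971)/7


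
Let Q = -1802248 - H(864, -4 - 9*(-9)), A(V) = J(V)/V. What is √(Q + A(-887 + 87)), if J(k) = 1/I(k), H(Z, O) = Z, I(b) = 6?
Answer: I*√25964812803/120 ≈ 1342.8*I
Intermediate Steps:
J(k) = ⅙ (J(k) = 1/6 = ⅙)
A(V) = 1/(6*V)
Q = -1803112 (Q = -1802248 - 1*864 = -1802248 - 864 = -1803112)
√(Q + A(-887 + 87)) = √(-1803112 + 1/(6*(-887 + 87))) = √(-1803112 + (⅙)/(-800)) = √(-1803112 + (⅙)*(-1/800)) = √(-1803112 - 1/4800) = √(-8654937601/4800) = I*√25964812803/120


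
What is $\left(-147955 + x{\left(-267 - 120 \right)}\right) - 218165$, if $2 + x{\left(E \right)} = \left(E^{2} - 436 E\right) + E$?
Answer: $-48008$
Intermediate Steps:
$x{\left(E \right)} = -2 + E^{2} - 435 E$ ($x{\left(E \right)} = -2 + \left(\left(E^{2} - 436 E\right) + E\right) = -2 + \left(E^{2} - 435 E\right) = -2 + E^{2} - 435 E$)
$\left(-147955 + x{\left(-267 - 120 \right)}\right) - 218165 = \left(-147955 - \left(2 - \left(-267 - 120\right)^{2} + 435 \left(-267 - 120\right)\right)\right) - 218165 = \left(-147955 - \left(-168343 - 149769\right)\right) - 218165 = \left(-147955 + \left(-2 + 149769 + 168345\right)\right) - 218165 = \left(-147955 + 318112\right) - 218165 = 170157 - 218165 = -48008$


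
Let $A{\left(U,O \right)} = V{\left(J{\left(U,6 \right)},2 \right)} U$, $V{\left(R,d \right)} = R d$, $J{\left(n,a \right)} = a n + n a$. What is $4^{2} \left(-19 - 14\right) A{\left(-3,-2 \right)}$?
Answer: $-114048$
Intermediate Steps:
$J{\left(n,a \right)} = 2 a n$ ($J{\left(n,a \right)} = a n + a n = 2 a n$)
$A{\left(U,O \right)} = 24 U^{2}$ ($A{\left(U,O \right)} = 2 \cdot 6 U 2 U = 12 U 2 U = 24 U U = 24 U^{2}$)
$4^{2} \left(-19 - 14\right) A{\left(-3,-2 \right)} = 4^{2} \left(-19 - 14\right) 24 \left(-3\right)^{2} = 16 \left(-33\right) 24 \cdot 9 = \left(-528\right) 216 = -114048$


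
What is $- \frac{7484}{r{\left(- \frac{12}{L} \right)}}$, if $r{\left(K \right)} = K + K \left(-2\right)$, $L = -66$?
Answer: $41162$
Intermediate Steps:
$r{\left(K \right)} = - K$ ($r{\left(K \right)} = K - 2 K = - K$)
$- \frac{7484}{r{\left(- \frac{12}{L} \right)}} = - \frac{7484}{\left(-1\right) \left(- \frac{12}{-66}\right)} = - \frac{7484}{\left(-1\right) \left(\left(-12\right) \left(- \frac{1}{66}\right)\right)} = - \frac{7484}{\left(-1\right) \frac{2}{11}} = - \frac{7484}{- \frac{2}{11}} = \left(-7484\right) \left(- \frac{11}{2}\right) = 41162$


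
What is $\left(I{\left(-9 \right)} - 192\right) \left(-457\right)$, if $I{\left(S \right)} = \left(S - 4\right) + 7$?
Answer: $90486$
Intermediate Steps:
$I{\left(S \right)} = 3 + S$ ($I{\left(S \right)} = \left(-4 + S\right) + 7 = 3 + S$)
$\left(I{\left(-9 \right)} - 192\right) \left(-457\right) = \left(\left(3 - 9\right) - 192\right) \left(-457\right) = \left(-6 - 192\right) \left(-457\right) = \left(-198\right) \left(-457\right) = 90486$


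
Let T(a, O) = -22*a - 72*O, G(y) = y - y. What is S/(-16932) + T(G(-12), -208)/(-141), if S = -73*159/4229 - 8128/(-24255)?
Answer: -8670042347190649/81629113838580 ≈ -106.21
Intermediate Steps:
G(y) = 0
T(a, O) = -72*O - 22*a
S = -247154473/102574395 (S = -11607*1/4229 - 8128*(-1/24255) = -11607/4229 + 8128/24255 = -247154473/102574395 ≈ -2.4095)
S/(-16932) + T(G(-12), -208)/(-141) = -247154473/102574395/(-16932) + (-72*(-208) - 22*0)/(-141) = -247154473/102574395*(-1/16932) + (14976 + 0)*(-1/141) = 247154473/1736789656140 + 14976*(-1/141) = 247154473/1736789656140 - 4992/47 = -8670042347190649/81629113838580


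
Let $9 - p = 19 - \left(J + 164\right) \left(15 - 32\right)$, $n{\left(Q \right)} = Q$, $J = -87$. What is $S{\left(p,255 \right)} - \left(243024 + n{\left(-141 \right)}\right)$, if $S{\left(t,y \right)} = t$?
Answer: $-244202$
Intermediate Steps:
$p = -1319$ ($p = 9 - \left(19 - \left(-87 + 164\right) \left(15 - 32\right)\right) = 9 - \left(19 - 77 \left(-17\right)\right) = 9 - \left(19 - -1309\right) = 9 - \left(19 + 1309\right) = 9 - 1328 = -1319$)
$S{\left(p,255 \right)} - \left(243024 + n{\left(-141 \right)}\right) = -1319 - \left(243024 - 141\right) = -1319 - 242883 = -244202$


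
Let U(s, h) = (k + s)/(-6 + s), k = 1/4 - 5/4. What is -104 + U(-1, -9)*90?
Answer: -548/7 ≈ -78.286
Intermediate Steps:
k = -1 (k = 1*(¼) - 5*¼ = ¼ - 5/4 = -1)
U(s, h) = (-1 + s)/(-6 + s)
-104 + U(-1, -9)*90 = -104 + ((-1 - 1)/(-6 - 1))*90 = -104 + (-2/(-7))*90 = -104 - ⅐*(-2)*90 = -104 + (2/7)*90 = -104 + 180/7 = -548/7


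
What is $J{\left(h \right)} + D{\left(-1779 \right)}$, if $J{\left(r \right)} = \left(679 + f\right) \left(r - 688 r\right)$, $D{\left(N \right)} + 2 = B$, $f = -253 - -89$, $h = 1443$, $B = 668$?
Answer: $-510539949$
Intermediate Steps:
$f = -164$ ($f = -253 + 89 = -164$)
$D{\left(N \right)} = 666$ ($D{\left(N \right)} = -2 + 668 = 666$)
$J{\left(r \right)} = - 353805 r$ ($J{\left(r \right)} = \left(679 - 164\right) \left(r - 688 r\right) = 515 \left(- 687 r\right) = - 353805 r$)
$J{\left(h \right)} + D{\left(-1779 \right)} = \left(-353805\right) 1443 + 666 = -510540615 + 666 = -510539949$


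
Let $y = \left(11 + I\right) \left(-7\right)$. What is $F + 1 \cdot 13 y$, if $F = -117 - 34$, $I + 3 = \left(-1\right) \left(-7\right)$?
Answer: $-1516$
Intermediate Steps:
$I = 4$ ($I = -3 - -7 = -3 + 7 = 4$)
$F = -151$
$y = -105$ ($y = \left(11 + 4\right) \left(-7\right) = 15 \left(-7\right) = -105$)
$F + 1 \cdot 13 y = -151 + 1 \cdot 13 \left(-105\right) = -151 + 13 \left(-105\right) = -151 - 1365 = -1516$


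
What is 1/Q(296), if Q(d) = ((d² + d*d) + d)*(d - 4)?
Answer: 1/51254176 ≈ 1.9511e-8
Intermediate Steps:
Q(d) = (-4 + d)*(d + 2*d²) (Q(d) = ((d² + d²) + d)*(-4 + d) = (2*d² + d)*(-4 + d) = (d + 2*d²)*(-4 + d) = (-4 + d)*(d + 2*d²))
1/Q(296) = 1/(296*(-4 - 7*296 + 2*296²)) = 1/(296*(-4 - 2072 + 2*87616)) = 1/(296*(-4 - 2072 + 175232)) = 1/(296*173156) = 1/51254176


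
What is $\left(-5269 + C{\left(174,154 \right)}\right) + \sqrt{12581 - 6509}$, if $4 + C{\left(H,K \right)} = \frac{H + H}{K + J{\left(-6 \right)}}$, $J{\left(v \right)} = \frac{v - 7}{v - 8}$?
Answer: $- \frac{3810755}{723} + 2 \sqrt{1518} \approx -5192.8$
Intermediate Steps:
$J{\left(v \right)} = \frac{-7 + v}{-8 + v}$
$C{\left(H,K \right)} = -4 + \frac{2 H}{\frac{13}{14} + K}$ ($C{\left(H,K \right)} = -4 + \frac{H + H}{K + \frac{-7 - 6}{-8 - 6}} = -4 + \frac{2 H}{K + \frac{1}{-14} \left(-13\right)} = -4 + \frac{2 H}{K - - \frac{13}{14}} = -4 + \frac{2 H}{K + \frac{13}{14}} = -4 + \frac{2 H}{\frac{13}{14} + K}$)
$\left(-5269 + C{\left(174,154 \right)}\right) + \sqrt{12581 - 6509} = \left(-5269 + \frac{4 \left(-13 - 2156 + 7 \cdot 174\right)}{13 + 14 \cdot 154}\right) + \sqrt{12581 - 6509} = \left(-5269 + \frac{4 \left(-13 - 2156 + 1218\right)}{13 + 2156}\right) + \sqrt{12581 - 6509} = \left(-5269 + 4 \cdot \frac{1}{2169} \left(-951\right)\right) + \sqrt{6072} = \left(-5269 + 4 \cdot \frac{1}{2169} \left(-951\right)\right) + 2 \sqrt{1518} = \left(-5269 - \frac{1268}{723}\right) + 2 \sqrt{1518} = - \frac{3810755}{723} + 2 \sqrt{1518}$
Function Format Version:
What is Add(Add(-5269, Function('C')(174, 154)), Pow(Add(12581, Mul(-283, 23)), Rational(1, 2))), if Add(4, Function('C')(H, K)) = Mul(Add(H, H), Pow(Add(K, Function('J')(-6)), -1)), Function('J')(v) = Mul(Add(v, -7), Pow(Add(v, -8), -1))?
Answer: Add(Rational(-3810755, 723), Mul(2, Pow(1518, Rational(1, 2)))) ≈ -5192.8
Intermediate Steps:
Function('J')(v) = Mul(Pow(Add(-8, v), -1), Add(-7, v)) (Function('J')(v) = Mul(Add(-7, v), Pow(Add(-8, v), -1)) = Mul(Pow(Add(-8, v), -1), Add(-7, v)))
Function('C')(H, K) = Add(-4, Mul(2, H, Pow(Add(Rational(13, 14), K), -1))) (Function('C')(H, K) = Add(-4, Mul(Add(H, H), Pow(Add(K, Mul(Pow(Add(-8, -6), -1), Add(-7, -6))), -1))) = Add(-4, Mul(Mul(2, H), Pow(Add(K, Mul(Pow(-14, -1), -13)), -1))) = Add(-4, Mul(Mul(2, H), Pow(Add(K, Mul(Rational(-1, 14), -13)), -1))) = Add(-4, Mul(Mul(2, H), Pow(Add(K, Rational(13, 14)), -1))) = Add(-4, Mul(Mul(2, H), Pow(Add(Rational(13, 14), K), -1))) = Add(-4, Mul(2, H, Pow(Add(Rational(13, 14), K), -1))))
Add(Add(-5269, Function('C')(174, 154)), Pow(Add(12581, Mul(-283, 23)), Rational(1, 2))) = Add(Add(-5269, Mul(4, Pow(Add(13, Mul(14, 154)), -1), Add(-13, Mul(-14, 154), Mul(7, 174)))), Pow(Add(12581, Mul(-283, 23)), Rational(1, 2))) = Add(Add(-5269, Mul(4, Pow(Add(13, 2156), -1), Add(-13, -2156, 1218))), Pow(Add(12581, -6509), Rational(1, 2))) = Add(Add(-5269, Mul(4, Pow(2169, -1), -951)), Pow(6072, Rational(1, 2))) = Add(Add(-5269, Mul(4, Rational(1, 2169), -951)), Mul(2, Pow(1518, Rational(1, 2)))) = Add(Add(-5269, Rational(-1268, 723)), Mul(2, Pow(1518, Rational(1, 2)))) = Add(Rational(-3810755, 723), Mul(2, Pow(1518, Rational(1, 2))))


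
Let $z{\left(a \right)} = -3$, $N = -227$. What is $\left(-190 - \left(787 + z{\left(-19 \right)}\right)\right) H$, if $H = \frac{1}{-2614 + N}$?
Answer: $\frac{974}{2841} \approx 0.34284$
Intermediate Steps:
$H = - \frac{1}{2841}$ ($H = \frac{1}{-2614 - 227} = \frac{1}{-2841} = - \frac{1}{2841} \approx -0.00035199$)
$\left(-190 - \left(787 + z{\left(-19 \right)}\right)\right) H = \left(-190 - \left(787 - 3\right)\right) \left(- \frac{1}{2841}\right) = \left(-190 - 784\right) \left(- \frac{1}{2841}\right) = \left(-974\right) \left(- \frac{1}{2841}\right) = \frac{974}{2841}$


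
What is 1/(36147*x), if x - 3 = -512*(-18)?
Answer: 1/333239193 ≈ 3.0008e-9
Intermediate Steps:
x = 9219 (x = 3 - 512*(-18) = 3 + 9216 = 9219)
1/(36147*x) = 1/(36147*9219) = (1/36147)*(1/9219) = 1/333239193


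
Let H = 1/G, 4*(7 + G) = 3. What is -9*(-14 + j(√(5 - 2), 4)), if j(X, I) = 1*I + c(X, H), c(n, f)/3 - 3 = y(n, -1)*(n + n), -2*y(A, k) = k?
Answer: 9 - 27*√3 ≈ -37.765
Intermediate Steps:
G = -25/4 (G = -7 + (¼)*3 = -7 + ¾ = -25/4 ≈ -6.2500)
y(A, k) = -k/2
H = -4/25 (H = 1/(-25/4) = 1*(-4/25) = -4/25 ≈ -0.16000)
c(n, f) = 9 + 3*n (c(n, f) = 9 + 3*((-½*(-1))*(n + n)) = 9 + 3*((2*n)/2) = 9 + 3*n)
j(X, I) = 9 + I + 3*X (j(X, I) = 1*I + (9 + 3*X) = I + (9 + 3*X) = 9 + I + 3*X)
-9*(-14 + j(√(5 - 2), 4)) = -9*(-14 + (9 + 4 + 3*√(5 - 2))) = -9*(-14 + (9 + 4 + 3*√3)) = -9*(-14 + (13 + 3*√3)) = -9*(-1 + 3*√3) = 9 - 27*√3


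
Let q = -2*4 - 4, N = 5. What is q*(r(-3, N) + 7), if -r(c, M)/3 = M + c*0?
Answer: 96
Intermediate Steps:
q = -12 (q = -8 - 4 = -12)
r(c, M) = -3*M (r(c, M) = -3*(M + c*0) = -3*(M + 0) = -3*M)
q*(r(-3, N) + 7) = -12*(-3*5 + 7) = -12*(-15 + 7) = -12*(-8) = 96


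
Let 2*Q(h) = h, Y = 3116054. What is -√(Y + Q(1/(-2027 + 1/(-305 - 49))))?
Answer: -√1604427905969386031/717559 ≈ -1765.2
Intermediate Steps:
Q(h) = h/2
-√(Y + Q(1/(-2027 + 1/(-305 - 49)))) = -√(3116054 + 1/(2*(-2027 + 1/(-305 - 49)))) = -√(3116054 + 1/(2*(-2027 + 1/(-354)))) = -√(3116054 + 1/(2*(-2027 - 1/354))) = -√(3116054 + 1/(2*(-717559/354))) = -√(3116054 + (½)*(-354/717559)) = -√(3116054 - 177/717559) = -√(2235952592009/717559) = -√1604427905969386031/717559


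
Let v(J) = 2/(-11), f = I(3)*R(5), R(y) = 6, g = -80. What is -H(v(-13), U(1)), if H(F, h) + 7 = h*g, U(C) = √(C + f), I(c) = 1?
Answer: 7 + 80*√7 ≈ 218.66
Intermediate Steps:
f = 6 (f = 1*6 = 6)
U(C) = √(6 + C) (U(C) = √(C + 6) = √(6 + C))
v(J) = -2/11 (v(J) = 2*(-1/11) = -2/11)
H(F, h) = -7 - 80*h (H(F, h) = -7 + h*(-80) = -7 - 80*h)
-H(v(-13), U(1)) = -(-7 - 80*√(6 + 1)) = -(-7 - 80*√7) = 7 + 80*√7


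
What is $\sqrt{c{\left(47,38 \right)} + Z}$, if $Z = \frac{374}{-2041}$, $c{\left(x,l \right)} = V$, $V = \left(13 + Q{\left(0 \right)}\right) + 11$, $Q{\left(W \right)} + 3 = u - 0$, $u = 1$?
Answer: $\frac{44 \sqrt{46943}}{2041} \approx 4.6708$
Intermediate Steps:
$Q{\left(W \right)} = -2$ ($Q{\left(W \right)} = -3 + \left(1 - 0\right) = -3 + \left(1 + 0\right) = -3 + 1 = -2$)
$V = 22$ ($V = \left(13 - 2\right) + 11 = 11 + 11 = 22$)
$c{\left(x,l \right)} = 22$
$Z = - \frac{374}{2041}$ ($Z = 374 \left(- \frac{1}{2041}\right) = - \frac{374}{2041} \approx -0.18324$)
$\sqrt{c{\left(47,38 \right)} + Z} = \sqrt{22 - \frac{374}{2041}} = \sqrt{\frac{44528}{2041}} = \frac{44 \sqrt{46943}}{2041}$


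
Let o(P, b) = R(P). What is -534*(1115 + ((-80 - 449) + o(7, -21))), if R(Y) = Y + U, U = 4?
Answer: -318798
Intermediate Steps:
R(Y) = 4 + Y (R(Y) = Y + 4 = 4 + Y)
o(P, b) = 4 + P
-534*(1115 + ((-80 - 449) + o(7, -21))) = -534*(1115 + ((-80 - 449) + (4 + 7))) = -534*(1115 + (-529 + 11)) = -534*(1115 - 518) = -534*597 = -318798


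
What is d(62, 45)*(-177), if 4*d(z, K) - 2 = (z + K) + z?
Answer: -30267/4 ≈ -7566.8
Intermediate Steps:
d(z, K) = ½ + z/2 + K/4 (d(z, K) = ½ + ((z + K) + z)/4 = ½ + ((K + z) + z)/4 = ½ + (K + 2*z)/4 = ½ + (z/2 + K/4) = ½ + z/2 + K/4)
d(62, 45)*(-177) = (½ + (½)*62 + (¼)*45)*(-177) = (½ + 31 + 45/4)*(-177) = (171/4)*(-177) = -30267/4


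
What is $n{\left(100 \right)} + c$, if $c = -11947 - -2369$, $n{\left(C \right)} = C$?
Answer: $-9478$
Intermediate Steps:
$c = -9578$ ($c = -11947 + 2369 = -9578$)
$n{\left(100 \right)} + c = 100 - 9578 = -9478$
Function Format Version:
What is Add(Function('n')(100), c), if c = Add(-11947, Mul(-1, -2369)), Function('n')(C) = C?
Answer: -9478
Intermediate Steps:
c = -9578 (c = Add(-11947, 2369) = -9578)
Add(Function('n')(100), c) = Add(100, -9578) = -9478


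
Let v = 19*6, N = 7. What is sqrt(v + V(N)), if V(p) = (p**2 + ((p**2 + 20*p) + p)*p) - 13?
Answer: sqrt(1522) ≈ 39.013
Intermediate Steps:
V(p) = -13 + p**2 + p*(p**2 + 21*p) (V(p) = (p**2 + (p**2 + 21*p)*p) - 13 = (p**2 + p*(p**2 + 21*p)) - 13 = -13 + p**2 + p*(p**2 + 21*p))
v = 114
sqrt(v + V(N)) = sqrt(114 + (-13 + 7**3 + 22*7**2)) = sqrt(114 + (-13 + 343 + 22*49)) = sqrt(114 + (-13 + 343 + 1078)) = sqrt(114 + 1408) = sqrt(1522)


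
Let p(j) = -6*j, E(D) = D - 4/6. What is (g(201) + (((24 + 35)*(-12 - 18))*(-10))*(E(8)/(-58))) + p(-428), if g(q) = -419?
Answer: -2579/29 ≈ -88.931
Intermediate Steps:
E(D) = -⅔ + D (E(D) = D - 4*⅙ = D - ⅔ = -⅔ + D)
(g(201) + (((24 + 35)*(-12 - 18))*(-10))*(E(8)/(-58))) + p(-428) = (-419 + (((24 + 35)*(-12 - 18))*(-10))*((-⅔ + 8)/(-58))) - 6*(-428) = (-419 + ((59*(-30))*(-10))*((22/3)*(-1/58))) + 2568 = (-419 - 1770*(-10)*(-11/87)) + 2568 = (-419 + 17700*(-11/87)) + 2568 = (-419 - 64900/29) + 2568 = -77051/29 + 2568 = -2579/29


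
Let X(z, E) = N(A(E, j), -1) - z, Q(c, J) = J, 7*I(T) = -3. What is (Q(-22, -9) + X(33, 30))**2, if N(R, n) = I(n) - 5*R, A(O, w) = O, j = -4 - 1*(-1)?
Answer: 1814409/49 ≈ 37029.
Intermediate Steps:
I(T) = -3/7 (I(T) = (1/7)*(-3) = -3/7)
j = -3 (j = -4 + 1 = -3)
N(R, n) = -3/7 - 5*R
X(z, E) = -3/7 - z - 5*E (X(z, E) = (-3/7 - 5*E) - z = -3/7 - z - 5*E)
(Q(-22, -9) + X(33, 30))**2 = (-9 + (-3/7 - 1*33 - 5*30))**2 = (-9 + (-3/7 - 33 - 150))**2 = (-9 - 1284/7)**2 = (-1347/7)**2 = 1814409/49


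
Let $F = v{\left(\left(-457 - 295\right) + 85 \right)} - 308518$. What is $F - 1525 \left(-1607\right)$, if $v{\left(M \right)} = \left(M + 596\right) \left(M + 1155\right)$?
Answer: $2107509$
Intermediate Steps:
$v{\left(M \right)} = \left(596 + M\right) \left(1155 + M\right)$
$F = -343166$ ($F = \left(688380 + \left(\left(-457 - 295\right) + 85\right)^{2} + 1751 \left(\left(-457 - 295\right) + 85\right)\right) - 308518 = \left(688380 + \left(-752 + 85\right)^{2} + 1751 \left(-752 + 85\right)\right) - 308518 = \left(688380 + \left(-667\right)^{2} + 1751 \left(-667\right)\right) - 308518 = \left(688380 + 444889 - 1167917\right) - 308518 = -34648 - 308518 = -343166$)
$F - 1525 \left(-1607\right) = -343166 - 1525 \left(-1607\right) = -343166 - -2450675 = -343166 + 2450675 = 2107509$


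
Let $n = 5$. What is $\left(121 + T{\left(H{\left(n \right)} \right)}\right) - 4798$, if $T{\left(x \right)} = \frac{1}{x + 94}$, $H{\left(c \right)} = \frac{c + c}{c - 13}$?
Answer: $- \frac{1735163}{371} \approx -4677.0$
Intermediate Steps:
$H{\left(c \right)} = \frac{2 c}{-13 + c}$
$T{\left(x \right)} = \frac{1}{94 + x}$
$\left(121 + T{\left(H{\left(n \right)} \right)}\right) - 4798 = \left(121 + \frac{1}{94 + 2 \cdot 5 \frac{1}{-13 + 5}}\right) - 4798 = \left(121 + \frac{1}{94 + 2 \cdot 5 \frac{1}{-8}}\right) - 4798 = \left(121 + \frac{1}{94 + 2 \cdot 5 \left(- \frac{1}{8}\right)}\right) - 4798 = \left(121 + \frac{1}{94 - \frac{5}{4}}\right) - 4798 = \left(121 + \frac{1}{\frac{371}{4}}\right) - 4798 = \left(121 + \frac{4}{371}\right) - 4798 = \frac{44895}{371} - 4798 = - \frac{1735163}{371}$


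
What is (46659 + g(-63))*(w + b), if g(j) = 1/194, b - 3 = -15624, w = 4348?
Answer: -102041471231/194 ≈ -5.2599e+8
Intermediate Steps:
b = -15621 (b = 3 - 15624 = -15621)
g(j) = 1/194
(46659 + g(-63))*(w + b) = (46659 + 1/194)*(4348 - 15621) = (9051847/194)*(-11273) = -102041471231/194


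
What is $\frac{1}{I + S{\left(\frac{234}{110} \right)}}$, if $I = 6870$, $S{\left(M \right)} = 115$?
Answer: $\frac{1}{6985} \approx 0.00014316$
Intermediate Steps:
$\frac{1}{I + S{\left(\frac{234}{110} \right)}} = \frac{1}{6870 + 115} = \frac{1}{6985}$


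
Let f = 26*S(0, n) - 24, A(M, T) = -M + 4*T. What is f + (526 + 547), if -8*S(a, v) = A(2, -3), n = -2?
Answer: 2189/2 ≈ 1094.5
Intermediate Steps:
S(a, v) = 7/4 (S(a, v) = -(-1*2 + 4*(-3))/8 = -(-2 - 12)/8 = -⅛*(-14) = 7/4)
f = 43/2 (f = 26*(7/4) - 24 = 91/2 - 24 = 43/2 ≈ 21.500)
f + (526 + 547) = 43/2 + (526 + 547) = 43/2 + 1073 = 2189/2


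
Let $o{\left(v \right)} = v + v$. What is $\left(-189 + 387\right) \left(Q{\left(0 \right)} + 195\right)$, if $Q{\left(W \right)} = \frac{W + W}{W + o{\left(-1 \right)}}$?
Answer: $38610$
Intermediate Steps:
$o{\left(v \right)} = 2 v$
$Q{\left(W \right)} = \frac{2 W}{-2 + W}$ ($Q{\left(W \right)} = \frac{W + W}{W + 2 \left(-1\right)} = \frac{2 W}{W - 2} = \frac{2 W}{-2 + W}$)
$\left(-189 + 387\right) \left(Q{\left(0 \right)} + 195\right) = \left(-189 + 387\right) \left(2 \cdot 0 \frac{1}{-2 + 0} + 195\right) = 198 \left(2 \cdot 0 \frac{1}{-2} + 195\right) = 198 \left(2 \cdot 0 \left(- \frac{1}{2}\right) + 195\right) = 198 \left(0 + 195\right) = 198 \cdot 195 = 38610$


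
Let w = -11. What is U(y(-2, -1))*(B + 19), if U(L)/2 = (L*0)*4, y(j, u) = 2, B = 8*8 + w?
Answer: 0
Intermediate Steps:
B = 53 (B = 8*8 - 11 = 64 - 11 = 53)
U(L) = 0 (U(L) = 2*((L*0)*4) = 2*(0*4) = 2*0 = 0)
U(y(-2, -1))*(B + 19) = 0*(53 + 19) = 0*72 = 0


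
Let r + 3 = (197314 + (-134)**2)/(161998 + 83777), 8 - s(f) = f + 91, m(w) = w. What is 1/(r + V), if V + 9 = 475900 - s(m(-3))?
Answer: 49155/23396250094 ≈ 2.1010e-6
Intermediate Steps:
s(f) = -83 - f (s(f) = 8 - (f + 91) = 8 - (91 + f) = 8 + (-91 - f) = -83 - f)
V = 475971 (V = -9 + (475900 - (-83 - 1*(-3))) = -9 + (475900 - (-83 + 3)) = -9 + (475900 - 1*(-80)) = -9 + (475900 + 80) = -9 + 475980 = 475971)
r = -104411/49155 (r = -3 + (197314 + (-134)**2)/(161998 + 83777) = -3 + (197314 + 17956)/245775 = -3 + 215270*(1/245775) = -3 + 43054/49155 = -104411/49155 ≈ -2.1241)
1/(r + V) = 1/(-104411/49155 + 475971) = 1/(23396250094/49155) = 49155/23396250094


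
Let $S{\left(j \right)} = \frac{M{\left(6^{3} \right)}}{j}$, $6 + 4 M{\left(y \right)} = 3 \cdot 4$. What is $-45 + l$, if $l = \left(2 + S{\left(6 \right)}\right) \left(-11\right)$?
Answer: $- \frac{279}{4} \approx -69.75$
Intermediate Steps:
$M{\left(y \right)} = \frac{3}{2}$ ($M{\left(y \right)} = - \frac{3}{2} + \frac{3 \cdot 4}{4} = - \frac{3}{2} + \frac{1}{4} \cdot 12 = - \frac{3}{2} + 3 = \frac{3}{2}$)
$S{\left(j \right)} = \frac{3}{2 j}$
$l = - \frac{99}{4}$ ($l = \left(2 + \frac{3}{2 \cdot 6}\right) \left(-11\right) = \left(2 + \frac{3}{2} \cdot \frac{1}{6}\right) \left(-11\right) = \left(2 + \frac{1}{4}\right) \left(-11\right) = \frac{9}{4} \left(-11\right) = - \frac{99}{4} \approx -24.75$)
$-45 + l = -45 - \frac{99}{4} = - \frac{279}{4}$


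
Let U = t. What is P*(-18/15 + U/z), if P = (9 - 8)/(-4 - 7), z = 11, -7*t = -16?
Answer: 382/4235 ≈ 0.090201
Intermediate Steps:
t = 16/7 (t = -⅐*(-16) = 16/7 ≈ 2.2857)
U = 16/7 ≈ 2.2857
P = -1/11 (P = 1/(-11) = 1*(-1/11) = -1/11 ≈ -0.090909)
P*(-18/15 + U/z) = -(-18/15 + (16/7)/11)/11 = -(-18*1/15 + (16/7)*(1/11))/11 = -(-6/5 + 16/77)/11 = -1/11*(-382/385) = 382/4235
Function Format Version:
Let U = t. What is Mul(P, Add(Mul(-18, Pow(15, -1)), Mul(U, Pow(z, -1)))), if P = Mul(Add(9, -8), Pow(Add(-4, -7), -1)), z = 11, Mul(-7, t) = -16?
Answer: Rational(382, 4235) ≈ 0.090201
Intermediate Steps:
t = Rational(16, 7) (t = Mul(Rational(-1, 7), -16) = Rational(16, 7) ≈ 2.2857)
U = Rational(16, 7) ≈ 2.2857
P = Rational(-1, 11) (P = Mul(1, Pow(-11, -1)) = Mul(1, Rational(-1, 11)) = Rational(-1, 11) ≈ -0.090909)
Mul(P, Add(Mul(-18, Pow(15, -1)), Mul(U, Pow(z, -1)))) = Mul(Rational(-1, 11), Add(Mul(-18, Pow(15, -1)), Mul(Rational(16, 7), Pow(11, -1)))) = Mul(Rational(-1, 11), Add(Mul(-18, Rational(1, 15)), Mul(Rational(16, 7), Rational(1, 11)))) = Mul(Rational(-1, 11), Add(Rational(-6, 5), Rational(16, 77))) = Mul(Rational(-1, 11), Rational(-382, 385)) = Rational(382, 4235)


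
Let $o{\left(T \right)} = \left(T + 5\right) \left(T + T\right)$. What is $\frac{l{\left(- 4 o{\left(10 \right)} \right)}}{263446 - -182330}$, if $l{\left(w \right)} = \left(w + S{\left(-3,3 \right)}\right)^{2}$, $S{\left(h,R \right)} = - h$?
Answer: $\frac{477603}{148592} \approx 3.2142$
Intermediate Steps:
$o{\left(T \right)} = 2 T \left(5 + T\right)$ ($o{\left(T \right)} = \left(5 + T\right) 2 T = 2 T \left(5 + T\right)$)
$l{\left(w \right)} = \left(3 + w\right)^{2}$ ($l{\left(w \right)} = \left(w - -3\right)^{2} = \left(w + 3\right)^{2} = \left(3 + w\right)^{2}$)
$\frac{l{\left(- 4 o{\left(10 \right)} \right)}}{263446 - -182330} = \frac{\left(3 - 4 \cdot 2 \cdot 10 \left(5 + 10\right)\right)^{2}}{263446 - -182330} = \frac{\left(3 - 4 \cdot 2 \cdot 10 \cdot 15\right)^{2}}{263446 + 182330} = \frac{\left(3 - 1200\right)^{2}}{445776} = \left(3 - 1200\right)^{2} \cdot \frac{1}{445776} = \left(-1197\right)^{2} \cdot \frac{1}{445776} = 1432809 \cdot \frac{1}{445776} = \frac{477603}{148592}$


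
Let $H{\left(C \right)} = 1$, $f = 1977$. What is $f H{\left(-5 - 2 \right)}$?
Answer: $1977$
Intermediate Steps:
$f H{\left(-5 - 2 \right)} = 1977 \cdot 1 = 1977$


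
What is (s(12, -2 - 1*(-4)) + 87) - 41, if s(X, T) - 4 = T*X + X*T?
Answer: 98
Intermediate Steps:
s(X, T) = 4 + 2*T*X (s(X, T) = 4 + (T*X + X*T) = 4 + (T*X + T*X) = 4 + 2*T*X)
(s(12, -2 - 1*(-4)) + 87) - 41 = ((4 + 2*(-2 - 1*(-4))*12) + 87) - 41 = ((4 + 2*(-2 + 4)*12) + 87) - 41 = ((4 + 2*2*12) + 87) - 41 = ((4 + 48) + 87) - 41 = (52 + 87) - 41 = 139 - 41 = 98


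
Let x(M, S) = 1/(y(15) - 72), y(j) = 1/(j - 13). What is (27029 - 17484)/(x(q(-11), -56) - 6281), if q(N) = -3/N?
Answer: -272987/179637 ≈ -1.5197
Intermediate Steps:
y(j) = 1/(-13 + j)
x(M, S) = -2/143 (x(M, S) = 1/(1/(-13 + 15) - 72) = 1/(1/2 - 72) = 1/(-143/2) = -2/143)
(27029 - 17484)/(x(q(-11), -56) - 6281) = (27029 - 17484)/(-2/143 - 6281) = 9545/(-898185/143) = 9545*(-143/898185) = -272987/179637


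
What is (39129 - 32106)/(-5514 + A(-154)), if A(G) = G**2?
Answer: 7023/18202 ≈ 0.38584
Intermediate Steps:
(39129 - 32106)/(-5514 + A(-154)) = (39129 - 32106)/(-5514 + (-154)**2) = 7023/(-5514 + 23716) = 7023/18202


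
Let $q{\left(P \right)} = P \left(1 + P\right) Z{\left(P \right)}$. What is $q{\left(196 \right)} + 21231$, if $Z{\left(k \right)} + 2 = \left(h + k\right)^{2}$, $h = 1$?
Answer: $1498437115$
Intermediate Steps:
$Z{\left(k \right)} = -2 + \left(1 + k\right)^{2}$
$q{\left(P \right)} = P \left(1 + P\right) \left(-2 + \left(1 + P\right)^{2}\right)$
$q{\left(196 \right)} + 21231 = 196 \left(1 + 196\right) \left(-2 + \left(1 + 196\right)^{2}\right) + 21231 = 196 \cdot 197 \left(-2 + 197^{2}\right) + 21231 = 196 \cdot 197 \left(-2 + 38809\right) + 21231 = 196 \cdot 197 \cdot 38807 + 21231 = 1498415884 + 21231 = 1498437115$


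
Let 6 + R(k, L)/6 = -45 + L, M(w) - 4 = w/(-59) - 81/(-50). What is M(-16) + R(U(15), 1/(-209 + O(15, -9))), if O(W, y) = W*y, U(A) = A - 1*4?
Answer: -76142031/253700 ≈ -300.13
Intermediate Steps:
U(A) = -4 + A (U(A) = A - 4 = -4 + A)
M(w) = 281/50 - w/59 (M(w) = 4 + (w/(-59) - 81/(-50)) = 4 + (w*(-1/59) - 81*(-1/50)) = 4 + (-w/59 + 81/50) = 4 + (81/50 - w/59) = 281/50 - w/59)
R(k, L) = -306 + 6*L (R(k, L) = -36 + 6*(-45 + L) = -36 + (-270 + 6*L) = -306 + 6*L)
M(-16) + R(U(15), 1/(-209 + O(15, -9))) = (281/50 - 1/59*(-16)) + (-306 + 6/(-209 + 15*(-9))) = (281/50 + 16/59) + (-306 + 6/(-209 - 135)) = 17379/2950 + (-306 + 6/(-344)) = 17379/2950 + (-306 + 6*(-1/344)) = 17379/2950 + (-306 - 3/172) = 17379/2950 - 52635/172 = -76142031/253700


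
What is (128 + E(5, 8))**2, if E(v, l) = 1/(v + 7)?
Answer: 2362369/144 ≈ 16405.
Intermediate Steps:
E(v, l) = 1/(7 + v)
(128 + E(5, 8))**2 = (128 + 1/(7 + 5))**2 = (128 + 1/12)**2 = (1537/12)**2 = 2362369/144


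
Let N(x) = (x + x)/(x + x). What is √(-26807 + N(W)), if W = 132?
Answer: I*√26806 ≈ 163.73*I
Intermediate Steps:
N(x) = 1 (N(x) = (2*x)/((2*x)) = (2*x)*(1/(2*x)) = 1)
√(-26807 + N(W)) = √(-26807 + 1) = √(-26806) = I*√26806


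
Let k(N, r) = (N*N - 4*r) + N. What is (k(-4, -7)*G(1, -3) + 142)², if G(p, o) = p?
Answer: 33124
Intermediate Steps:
k(N, r) = N + N² - 4*r (k(N, r) = (N² - 4*r) + N = N + N² - 4*r)
(k(-4, -7)*G(1, -3) + 142)² = ((-4 + (-4)² - 4*(-7))*1 + 142)² = ((-4 + 16 + 28)*1 + 142)² = (40*1 + 142)² = (40 + 142)² = 182² = 33124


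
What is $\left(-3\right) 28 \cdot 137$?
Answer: $-11508$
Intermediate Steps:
$\left(-3\right) 28 \cdot 137 = \left(-84\right) 137 = -11508$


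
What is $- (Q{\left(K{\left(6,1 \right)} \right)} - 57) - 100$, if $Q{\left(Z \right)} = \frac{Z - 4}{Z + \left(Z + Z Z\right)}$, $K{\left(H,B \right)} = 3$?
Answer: $- \frac{644}{15} \approx -42.933$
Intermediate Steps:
$Q{\left(Z \right)} = \frac{-4 + Z}{Z^{2} + 2 Z}$ ($Q{\left(Z \right)} = \frac{-4 + Z}{Z + \left(Z + Z^{2}\right)} = \frac{-4 + Z}{Z^{2} + 2 Z}$)
$- (Q{\left(K{\left(6,1 \right)} \right)} - 57) - 100 = - (\frac{-4 + 3}{3 \left(2 + 3\right)} - 57) - 100 = - (\frac{1}{3} \cdot \frac{1}{5} \left(-1\right) - 57) - 100 = - (- \frac{1}{15} - 57) - 100 = \left(-1\right) \left(- \frac{856}{15}\right) - 100 = \frac{856}{15} - 100 = - \frac{644}{15}$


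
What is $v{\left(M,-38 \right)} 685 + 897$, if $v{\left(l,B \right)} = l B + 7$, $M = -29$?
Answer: $760562$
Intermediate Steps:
$v{\left(l,B \right)} = 7 + B l$ ($v{\left(l,B \right)} = B l + 7 = 7 + B l$)
$v{\left(M,-38 \right)} 685 + 897 = \left(7 - -1102\right) 685 + 897 = \left(7 + 1102\right) 685 + 897 = 1109 \cdot 685 + 897 = 759665 + 897 = 760562$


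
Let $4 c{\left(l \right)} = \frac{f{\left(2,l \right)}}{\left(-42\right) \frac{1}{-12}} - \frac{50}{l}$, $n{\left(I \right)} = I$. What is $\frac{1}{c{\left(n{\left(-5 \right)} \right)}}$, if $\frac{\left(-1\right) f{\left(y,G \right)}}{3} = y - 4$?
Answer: $\frac{14}{41} \approx 0.34146$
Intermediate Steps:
$f{\left(y,G \right)} = 12 - 3 y$ ($f{\left(y,G \right)} = - 3 \left(y - 4\right) = - 3 \left(-4 + y\right) = 12 - 3 y$)
$c{\left(l \right)} = \frac{3}{7} - \frac{25}{2 l}$ ($c{\left(l \right)} = \frac{\frac{12 - 6}{\left(-42\right) \frac{1}{-12}} - \frac{50}{l}}{4} = \frac{\frac{12 - 6}{\left(-42\right) \left(- \frac{1}{12}\right)} - \frac{50}{l}}{4} = \frac{\frac{6}{\frac{7}{2}} - \frac{50}{l}}{4} = \frac{6 \cdot \frac{2}{7} - \frac{50}{l}}{4} = \frac{\frac{12}{7} - \frac{50}{l}}{4} = \frac{3}{7} - \frac{25}{2 l}$)
$\frac{1}{c{\left(n{\left(-5 \right)} \right)}} = \frac{1}{\frac{1}{14} \frac{1}{-5} \left(-175 + 6 \left(-5\right)\right)} = \frac{1}{\frac{1}{14} \left(- \frac{1}{5}\right) \left(-175 - 30\right)} = \frac{1}{\frac{1}{14} \left(- \frac{1}{5}\right) \left(-205\right)} = \frac{1}{\frac{41}{14}} = \frac{14}{41}$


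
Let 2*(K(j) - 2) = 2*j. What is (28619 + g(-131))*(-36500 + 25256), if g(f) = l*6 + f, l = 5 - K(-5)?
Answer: -320858784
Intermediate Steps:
K(j) = 2 + j (K(j) = 2 + (2*j)/2 = 2 + j)
l = 8 (l = 5 - (2 - 5) = 5 - 1*(-3) = 5 + 3 = 8)
g(f) = 48 + f (g(f) = 8*6 + f = 48 + f)
(28619 + g(-131))*(-36500 + 25256) = (28619 + (48 - 131))*(-36500 + 25256) = (28619 - 83)*(-11244) = 28536*(-11244) = -320858784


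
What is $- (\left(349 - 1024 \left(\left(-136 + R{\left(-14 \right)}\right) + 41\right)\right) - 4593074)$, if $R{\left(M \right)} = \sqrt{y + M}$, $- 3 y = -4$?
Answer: $4495445 + \frac{1024 i \sqrt{114}}{3} \approx 4.4954 \cdot 10^{6} + 3644.4 i$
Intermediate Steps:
$y = \frac{4}{3}$ ($y = \left(- \frac{1}{3}\right) \left(-4\right) = \frac{4}{3} \approx 1.3333$)
$R{\left(M \right)} = \sqrt{\frac{4}{3} + M}$
$- (\left(349 - 1024 \left(\left(-136 + R{\left(-14 \right)}\right) + 41\right)\right) - 4593074) = - (\left(349 - 1024 \left(\left(-136 + \frac{\sqrt{12 + 9 \left(-14\right)}}{3}\right) + 41\right)\right) - 4593074) = - (\left(349 - 1024 \left(\left(-136 + \frac{\sqrt{12 - 126}}{3}\right) + 41\right)\right) - 4593074) = - (\left(349 - 1024 \left(\left(-136 + \frac{\sqrt{-114}}{3}\right) + 41\right)\right) - 4593074) = - (\left(349 - 1024 \left(\left(-136 + \frac{i \sqrt{114}}{3}\right) + 41\right)\right) - 4593074) = - (\left(349 - 1024 \left(-95 + \frac{i \sqrt{114}}{3}\right)\right) - 4593074) = - (\left(349 + \left(97280 - \frac{1024 i \sqrt{114}}{3}\right)\right) - 4593074) = - (\left(97629 - \frac{1024 i \sqrt{114}}{3}\right) - 4593074) = - (-4495445 - \frac{1024 i \sqrt{114}}{3}) = 4495445 + \frac{1024 i \sqrt{114}}{3}$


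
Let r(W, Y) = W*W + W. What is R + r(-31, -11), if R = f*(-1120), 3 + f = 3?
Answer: 930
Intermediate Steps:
f = 0 (f = -3 + 3 = 0)
R = 0 (R = 0*(-1120) = 0)
r(W, Y) = W + W² (r(W, Y) = W² + W = W + W²)
R + r(-31, -11) = 0 - 31*(1 - 31) = 0 - 31*(-30) = 0 + 930 = 930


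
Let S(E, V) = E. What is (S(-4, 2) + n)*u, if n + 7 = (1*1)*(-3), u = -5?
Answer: 70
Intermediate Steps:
n = -10 (n = -7 + (1*1)*(-3) = -7 + 1*(-3) = -7 - 3 = -10)
(S(-4, 2) + n)*u = (-4 - 10)*(-5) = -14*(-5) = 70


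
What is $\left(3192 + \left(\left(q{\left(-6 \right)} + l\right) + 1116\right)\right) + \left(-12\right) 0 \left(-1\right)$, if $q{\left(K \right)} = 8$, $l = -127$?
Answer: $4189$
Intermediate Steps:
$\left(3192 + \left(\left(q{\left(-6 \right)} + l\right) + 1116\right)\right) + \left(-12\right) 0 \left(-1\right) = \left(3192 + \left(\left(8 - 127\right) + 1116\right)\right) + \left(-12\right) 0 \left(-1\right) = \left(3192 + \left(-119 + 1116\right)\right) + 0 \left(-1\right) = \left(3192 + 997\right) + 0 = 4189 + 0 = 4189$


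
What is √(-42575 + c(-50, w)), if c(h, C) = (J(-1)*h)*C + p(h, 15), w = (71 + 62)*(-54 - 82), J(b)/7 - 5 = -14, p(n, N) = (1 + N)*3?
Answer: I*√57019727 ≈ 7551.1*I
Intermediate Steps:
p(n, N) = 3 + 3*N
J(b) = -63 (J(b) = 35 + 7*(-14) = 35 - 98 = -63)
w = -18088 (w = 133*(-136) = -18088)
c(h, C) = 48 - 63*C*h (c(h, C) = (-63*h)*C + (3 + 3*15) = -63*C*h + (3 + 45) = -63*C*h + 48 = 48 - 63*C*h)
√(-42575 + c(-50, w)) = √(-42575 + (48 - 63*(-18088)*(-50))) = √(-42575 + (48 - 56977200)) = √(-42575 - 56977152) = √(-57019727) = I*√57019727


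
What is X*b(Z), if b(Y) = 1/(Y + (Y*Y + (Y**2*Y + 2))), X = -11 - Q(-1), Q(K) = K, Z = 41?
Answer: -2/14129 ≈ -0.00014155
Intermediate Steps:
X = -10 (X = -11 - 1*(-1) = -11 + 1 = -10)
b(Y) = 1/(2 + Y + Y**2 + Y**3) (b(Y) = 1/(Y + (Y**2 + (Y**3 + 2))) = 1/(Y + (Y**2 + (2 + Y**3))) = 1/(Y + (2 + Y**2 + Y**3)) = 1/(2 + Y + Y**2 + Y**3))
X*b(Z) = -10/(2 + 41 + 41**2 + 41**3) = -10/(2 + 41 + 1681 + 68921) = -10/70645 = -10*1/70645 = -2/14129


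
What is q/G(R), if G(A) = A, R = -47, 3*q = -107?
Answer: 107/141 ≈ 0.75887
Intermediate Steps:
q = -107/3 (q = (⅓)*(-107) = -107/3 ≈ -35.667)
q/G(R) = -107/3/(-47) = -107/3*(-1/47) = 107/141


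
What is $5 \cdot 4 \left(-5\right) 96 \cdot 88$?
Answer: $-844800$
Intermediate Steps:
$5 \cdot 4 \left(-5\right) 96 \cdot 88 = 20 \left(-5\right) 96 \cdot 88 = \left(-100\right) 96 \cdot 88 = \left(-9600\right) 88 = -844800$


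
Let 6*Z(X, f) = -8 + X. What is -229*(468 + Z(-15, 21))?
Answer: -637765/6 ≈ -1.0629e+5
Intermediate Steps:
Z(X, f) = -4/3 + X/6 (Z(X, f) = (-8 + X)/6 = -4/3 + X/6)
-229*(468 + Z(-15, 21)) = -229*(468 + (-4/3 + (1/6)*(-15))) = -229*(468 + (-4/3 - 5/2)) = -229*(468 - 23/6) = -229*2785/6 = -637765/6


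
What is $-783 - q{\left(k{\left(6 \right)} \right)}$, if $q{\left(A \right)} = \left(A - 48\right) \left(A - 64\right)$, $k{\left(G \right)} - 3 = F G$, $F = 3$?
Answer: $-1944$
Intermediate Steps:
$k{\left(G \right)} = 3 + 3 G$
$q{\left(A \right)} = \left(-64 + A\right) \left(-48 + A\right)$ ($q{\left(A \right)} = \left(-48 + A\right) \left(-64 + A\right) = \left(-64 + A\right) \left(-48 + A\right)$)
$-783 - q{\left(k{\left(6 \right)} \right)} = -783 - \left(3072 + \left(3 + 3 \cdot 6\right)^{2} - 112 \left(3 + 3 \cdot 6\right)\right) = -783 - \left(3072 + \left(3 + 18\right)^{2} - 112 \left(3 + 18\right)\right) = -783 - \left(3072 + 21^{2} - 2352\right) = -783 - \left(3072 + 441 - 2352\right) = -783 - 1161 = -1944$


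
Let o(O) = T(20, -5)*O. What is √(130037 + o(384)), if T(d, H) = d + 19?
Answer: √145013 ≈ 380.81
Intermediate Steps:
T(d, H) = 19 + d
o(O) = 39*O (o(O) = (19 + 20)*O = 39*O)
√(130037 + o(384)) = √(130037 + 39*384) = √(130037 + 14976) = √145013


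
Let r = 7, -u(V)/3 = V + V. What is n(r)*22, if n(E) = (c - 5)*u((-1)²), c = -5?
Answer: 1320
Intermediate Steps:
u(V) = -6*V (u(V) = -3*(V + V) = -6*V)
n(E) = 60 (n(E) = (-5 - 5)*(-6*(-1)²) = -(-60) = -10*(-6) = 60)
n(r)*22 = 60*22 = 1320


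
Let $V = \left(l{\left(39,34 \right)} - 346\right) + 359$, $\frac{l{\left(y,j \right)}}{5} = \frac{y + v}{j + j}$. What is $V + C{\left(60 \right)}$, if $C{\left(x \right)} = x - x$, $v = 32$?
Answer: $\frac{1239}{68} \approx 18.221$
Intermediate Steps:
$l{\left(y,j \right)} = \frac{5 \left(32 + y\right)}{2 j}$ ($l{\left(y,j \right)} = 5 \frac{y + 32}{j + j} = 5 \frac{32 + y}{2 j} = \frac{5 \left(32 + y\right)}{2 j}$)
$C{\left(x \right)} = 0$
$V = \frac{1239}{68}$ ($V = \left(\frac{5 \left(32 + 39\right)}{2 \cdot 34} - 346\right) + 359 = \left(\frac{5}{2} \cdot \frac{1}{34} \cdot 71 - 346\right) + 359 = \left(\frac{355}{68} - 346\right) + 359 = - \frac{23173}{68} + 359 = \frac{1239}{68} \approx 18.221$)
$V + C{\left(60 \right)} = \frac{1239}{68} + 0 = \frac{1239}{68}$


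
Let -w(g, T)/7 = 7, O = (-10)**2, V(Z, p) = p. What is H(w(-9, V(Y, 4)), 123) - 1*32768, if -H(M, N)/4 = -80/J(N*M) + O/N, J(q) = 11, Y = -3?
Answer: -44300144/1353 ≈ -32742.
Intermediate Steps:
O = 100
w(g, T) = -49 (w(g, T) = -7*7 = -49)
H(M, N) = 320/11 - 400/N (H(M, N) = -4*(-80/11 + 100/N) = 320/11 - 400/N)
H(w(-9, V(Y, 4)), 123) - 1*32768 = (320/11 - 400/123) - 1*32768 = (320/11 - 400*1/123) - 32768 = (320/11 - 400/123) - 32768 = 34960/1353 - 32768 = -44300144/1353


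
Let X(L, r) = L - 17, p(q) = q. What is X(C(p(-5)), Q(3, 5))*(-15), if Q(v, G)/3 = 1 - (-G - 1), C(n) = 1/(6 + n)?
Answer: 240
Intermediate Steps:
Q(v, G) = 6 + 3*G (Q(v, G) = 3*(1 - (-G - 1)) = 3*(1 - (-1 - G)) = 3*(1 + (1 + G)) = 3*(2 + G) = 6 + 3*G)
X(L, r) = -17 + L
X(C(p(-5)), Q(3, 5))*(-15) = (-17 + 1/(6 - 5))*(-15) = (-17 + 1/1)*(-15) = (-17 + 1)*(-15) = -16*(-15) = 240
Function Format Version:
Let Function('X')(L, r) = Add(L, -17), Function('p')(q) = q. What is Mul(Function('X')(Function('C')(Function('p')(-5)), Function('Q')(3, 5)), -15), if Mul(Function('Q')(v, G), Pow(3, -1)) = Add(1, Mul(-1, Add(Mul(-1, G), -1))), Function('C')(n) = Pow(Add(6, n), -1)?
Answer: 240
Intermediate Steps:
Function('Q')(v, G) = Add(6, Mul(3, G)) (Function('Q')(v, G) = Mul(3, Add(1, Mul(-1, Add(Mul(-1, G), -1)))) = Mul(3, Add(1, Mul(-1, Add(-1, Mul(-1, G))))) = Mul(3, Add(1, Add(1, G))) = Mul(3, Add(2, G)) = Add(6, Mul(3, G)))
Function('X')(L, r) = Add(-17, L)
Mul(Function('X')(Function('C')(Function('p')(-5)), Function('Q')(3, 5)), -15) = Mul(Add(-17, Pow(Add(6, -5), -1)), -15) = Mul(Add(-17, Pow(1, -1)), -15) = Mul(Add(-17, 1), -15) = Mul(-16, -15) = 240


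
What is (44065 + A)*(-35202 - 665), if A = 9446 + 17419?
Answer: -2544046310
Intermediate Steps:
A = 26865
(44065 + A)*(-35202 - 665) = (44065 + 26865)*(-35202 - 665) = 70930*(-35867) = -2544046310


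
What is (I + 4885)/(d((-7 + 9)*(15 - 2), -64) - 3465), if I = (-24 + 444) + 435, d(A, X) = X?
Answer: -5740/3529 ≈ -1.6265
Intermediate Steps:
I = 855 (I = 420 + 435 = 855)
(I + 4885)/(d((-7 + 9)*(15 - 2), -64) - 3465) = (855 + 4885)/(-64 - 3465) = 5740/(-3529) = 5740*(-1/3529) = -5740/3529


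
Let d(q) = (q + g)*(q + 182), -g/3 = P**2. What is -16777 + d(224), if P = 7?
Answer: 14485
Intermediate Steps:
g = -147 (g = -3*7**2 = -3*49 = -147)
d(q) = (-147 + q)*(182 + q) (d(q) = (q - 147)*(q + 182) = (-147 + q)*(182 + q))
-16777 + d(224) = -16777 + (-26754 + 224**2 + 35*224) = -16777 + (-26754 + 50176 + 7840) = -16777 + 31262 = 14485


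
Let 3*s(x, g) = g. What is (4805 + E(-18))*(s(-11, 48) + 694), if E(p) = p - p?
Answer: 3411550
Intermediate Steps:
s(x, g) = g/3
E(p) = 0
(4805 + E(-18))*(s(-11, 48) + 694) = (4805 + 0)*((1/3)*48 + 694) = 4805*(16 + 694) = 4805*710 = 3411550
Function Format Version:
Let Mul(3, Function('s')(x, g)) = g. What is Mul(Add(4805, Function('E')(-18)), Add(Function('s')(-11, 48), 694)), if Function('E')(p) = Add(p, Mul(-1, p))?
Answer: 3411550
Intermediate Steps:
Function('s')(x, g) = Mul(Rational(1, 3), g)
Function('E')(p) = 0
Mul(Add(4805, Function('E')(-18)), Add(Function('s')(-11, 48), 694)) = Mul(Add(4805, 0), Add(Mul(Rational(1, 3), 48), 694)) = Mul(4805, Add(16, 694)) = Mul(4805, 710) = 3411550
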